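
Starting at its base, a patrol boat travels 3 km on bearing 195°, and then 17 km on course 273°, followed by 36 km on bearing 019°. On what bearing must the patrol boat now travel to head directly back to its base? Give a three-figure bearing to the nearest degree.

Leg 1 (195°, 3 km): east 3 sin 195° = -0.78, north 3 cos 195° = -2.90
Leg 2 (273°, 17 km): east 17 sin 273° = -16.98, north 17 cos 273° = 0.89
Leg 3 (019°, 36 km): east 36 sin 19° = 11.72, north 36 cos 19° = 34.04
Net displacement: -6.03 east, 32.03 north. Direction back to start is (6.03, -32.03): bearing = atan2(6.03, -32.03) mod 360° = 169.33° ≈ 169°.

169°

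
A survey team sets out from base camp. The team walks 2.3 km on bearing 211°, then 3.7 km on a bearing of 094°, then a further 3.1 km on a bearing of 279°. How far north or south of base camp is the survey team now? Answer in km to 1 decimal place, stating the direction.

Leg 1 (211°, 2.3 km): east 2.3 sin 211° = -1.18, north 2.3 cos 211° = -1.97
Leg 2 (094°, 3.7 km): east 3.7 sin 94° = 3.69, north 3.7 cos 94° = -0.26
Leg 3 (279°, 3.1 km): east 3.1 sin 279° = -3.06, north 3.1 cos 279° = 0.48
Net north component: -1.74 km.

1.7 km south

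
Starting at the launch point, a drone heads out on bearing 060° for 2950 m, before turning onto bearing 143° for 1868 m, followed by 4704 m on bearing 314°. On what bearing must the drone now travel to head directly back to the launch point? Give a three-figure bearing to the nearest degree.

185°

Leg 1 (060°, 2950 m): east 2950 sin 60° = 2554.77, north 2950 cos 60° = 1475.00
Leg 2 (143°, 1868 m): east 1868 sin 143° = 1124.19, north 1868 cos 143° = -1491.85
Leg 3 (314°, 4704 m): east 4704 sin 314° = -3383.77, north 4704 cos 314° = 3267.67
Net displacement: 295.19 east, 3250.82 north. Direction back to start is (-295.19, -3250.82): bearing = atan2(-295.19, -3250.82) mod 360° = 185.19° ≈ 185°.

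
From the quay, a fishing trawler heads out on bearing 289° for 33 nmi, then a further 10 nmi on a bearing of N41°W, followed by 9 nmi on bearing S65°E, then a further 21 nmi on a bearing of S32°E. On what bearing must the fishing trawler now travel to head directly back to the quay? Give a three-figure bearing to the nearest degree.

Leg 1 (289°, 33 nmi): east 33 sin 289° = -31.20, north 33 cos 289° = 10.74
Leg 2 (N41°W, 10 nmi): east 10 sin 319° = -6.56, north 10 cos 319° = 7.55
Leg 3 (S65°E, 9 nmi): east 9 sin 115° = 8.16, north 9 cos 115° = -3.80
Leg 4 (S32°E, 21 nmi): east 21 sin 148° = 11.13, north 21 cos 148° = -17.81
Net displacement: -18.48 east, -3.32 north. Direction back to start is (18.48, 3.32): bearing = atan2(18.48, 3.32) mod 360° = 79.81° ≈ 080°.

080°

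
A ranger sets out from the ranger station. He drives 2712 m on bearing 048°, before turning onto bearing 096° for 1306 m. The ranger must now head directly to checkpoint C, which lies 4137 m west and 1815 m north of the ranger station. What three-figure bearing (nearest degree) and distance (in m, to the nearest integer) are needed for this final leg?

271°, 7453 m

Leg 1 (048°, 2712 m): east 2712 sin 48° = 2015.41, north 2712 cos 48° = 1814.68
Leg 2 (096°, 1306 m): east 1306 sin 96° = 1298.85, north 1306 cos 96° = -136.51
Current position: (3314.25, 1678.17). Target: (-4137, 1815). Remaining: Δeast = -7451.25, Δnorth = 136.83.
Bearing = atan2(-7451.25, 136.83) mod 360° = 271.05°; distance = √((-7451.25)² + (136.83)²) = 7452.511 m.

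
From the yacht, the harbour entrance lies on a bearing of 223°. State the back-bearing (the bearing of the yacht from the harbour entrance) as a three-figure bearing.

Back-bearing = 223° − 180° = 043°.

043°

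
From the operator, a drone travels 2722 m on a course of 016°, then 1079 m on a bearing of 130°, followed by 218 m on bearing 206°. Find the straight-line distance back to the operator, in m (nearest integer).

2275 m

Leg 1 (016°, 2722 m): east 2722 sin 16° = 750.28, north 2722 cos 16° = 2616.55
Leg 2 (130°, 1079 m): east 1079 sin 130° = 826.56, north 1079 cos 130° = -693.57
Leg 3 (206°, 218 m): east 218 sin 206° = -95.56, north 218 cos 206° = -195.94
Net: 1481.28 east, 1727.05 north. Distance = √((1481.28)² + (1727.05)²) = 2275.279 m.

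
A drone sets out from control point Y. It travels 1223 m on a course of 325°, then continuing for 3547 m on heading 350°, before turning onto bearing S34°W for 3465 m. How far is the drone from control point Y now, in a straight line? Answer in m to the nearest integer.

3637 m

Leg 1 (325°, 1223 m): east 1223 sin 325° = -701.48, north 1223 cos 325° = 1001.82
Leg 2 (350°, 3547 m): east 3547 sin 350° = -615.93, north 3547 cos 350° = 3493.11
Leg 3 (S34°W, 3465 m): east 3465 sin 214° = -1937.60, north 3465 cos 214° = -2872.62
Net: -3255.02 east, 1622.32 north. Distance = √((-3255.02)² + (1622.32)²) = 3636.903 m.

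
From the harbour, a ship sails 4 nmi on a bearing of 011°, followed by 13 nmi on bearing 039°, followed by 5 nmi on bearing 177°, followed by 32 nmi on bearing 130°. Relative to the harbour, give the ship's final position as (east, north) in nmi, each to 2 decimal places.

Leg 1 (011°, 4 nmi): east 4 sin 11° = 0.76, north 4 cos 11° = 3.93
Leg 2 (039°, 13 nmi): east 13 sin 39° = 8.18, north 13 cos 39° = 10.10
Leg 3 (177°, 5 nmi): east 5 sin 177° = 0.26, north 5 cos 177° = -4.99
Leg 4 (130°, 32 nmi): east 32 sin 130° = 24.51, north 32 cos 130° = -20.57
Summing: 33.72 nmi east, -11.53 nmi north → (33.72, -11.53).

(33.72, -11.53)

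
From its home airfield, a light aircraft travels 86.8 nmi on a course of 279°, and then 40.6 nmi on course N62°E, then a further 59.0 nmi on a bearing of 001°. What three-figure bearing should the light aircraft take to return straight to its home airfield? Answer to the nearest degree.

152°

Leg 1 (279°, 86.8 nmi): east 86.8 sin 279° = -85.73, north 86.8 cos 279° = 13.58
Leg 2 (N62°E, 40.6 nmi): east 40.6 sin 62° = 35.85, north 40.6 cos 62° = 19.06
Leg 3 (001°, 59.0 nmi): east 59.0 sin 1° = 1.03, north 59.0 cos 1° = 58.99
Net displacement: -48.85 east, 91.63 north. Direction back to start is (48.85, -91.63): bearing = atan2(48.85, -91.63) mod 360° = 151.94° ≈ 152°.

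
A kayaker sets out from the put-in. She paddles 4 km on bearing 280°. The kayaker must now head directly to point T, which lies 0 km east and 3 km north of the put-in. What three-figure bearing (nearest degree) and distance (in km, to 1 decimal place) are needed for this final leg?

060°, 4.6 km

Leg 1 (280°, 4 km): east 4 sin 280° = -3.94, north 4 cos 280° = 0.69
Current position: (-3.94, 0.69). Target: (0, 3). Remaining: Δeast = 3.94, Δnorth = 2.31.
Bearing = atan2(3.94, 2.31) mod 360° = 59.66°; distance = √((3.94)² + (2.31)²) = 4.564 km.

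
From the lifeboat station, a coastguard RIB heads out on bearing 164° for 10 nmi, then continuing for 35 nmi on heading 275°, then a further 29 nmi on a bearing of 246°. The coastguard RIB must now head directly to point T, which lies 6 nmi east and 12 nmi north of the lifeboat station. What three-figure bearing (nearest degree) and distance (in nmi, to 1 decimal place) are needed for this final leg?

Leg 1 (164°, 10 nmi): east 10 sin 164° = 2.76, north 10 cos 164° = -9.61
Leg 2 (275°, 35 nmi): east 35 sin 275° = -34.87, north 35 cos 275° = 3.05
Leg 3 (246°, 29 nmi): east 29 sin 246° = -26.49, north 29 cos 246° = -11.80
Current position: (-58.60, -18.36). Target: (6, 12). Remaining: Δeast = 64.60, Δnorth = 30.36.
Bearing = atan2(64.60, 30.36) mod 360° = 64.83°; distance = √((64.60)² + (30.36)²) = 71.380 nmi.

065°, 71.4 nmi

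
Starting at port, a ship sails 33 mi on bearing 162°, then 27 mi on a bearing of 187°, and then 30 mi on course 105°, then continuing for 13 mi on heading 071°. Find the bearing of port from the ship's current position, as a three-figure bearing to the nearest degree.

Leg 1 (162°, 33 mi): east 33 sin 162° = 10.20, north 33 cos 162° = -31.38
Leg 2 (187°, 27 mi): east 27 sin 187° = -3.29, north 27 cos 187° = -26.80
Leg 3 (105°, 30 mi): east 30 sin 105° = 28.98, north 30 cos 105° = -7.76
Leg 4 (071°, 13 mi): east 13 sin 71° = 12.29, north 13 cos 71° = 4.23
Net displacement: 48.18 east, -61.72 north. Direction back to start is (-48.18, 61.72): bearing = atan2(-48.18, 61.72) mod 360° = 322.02° ≈ 322°.

322°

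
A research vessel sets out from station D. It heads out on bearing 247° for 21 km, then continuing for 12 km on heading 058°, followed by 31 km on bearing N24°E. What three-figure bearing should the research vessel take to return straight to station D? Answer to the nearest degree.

187°

Leg 1 (247°, 21 km): east 21 sin 247° = -19.33, north 21 cos 247° = -8.21
Leg 2 (058°, 12 km): east 12 sin 58° = 10.18, north 12 cos 58° = 6.36
Leg 3 (N24°E, 31 km): east 31 sin 24° = 12.61, north 31 cos 24° = 28.32
Net displacement: 3.45 east, 26.47 north. Direction back to start is (-3.45, -26.47): bearing = atan2(-3.45, -26.47) mod 360° = 187.44° ≈ 187°.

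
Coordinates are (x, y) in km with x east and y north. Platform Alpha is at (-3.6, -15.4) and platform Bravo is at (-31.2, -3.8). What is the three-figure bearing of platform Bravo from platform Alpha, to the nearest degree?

293°

Δeast = -31.2 − -3.6 = -27.60; Δnorth = -3.8 − -15.4 = 11.60.
Bearing = atan2(Δeast, Δnorth) mod 360° = 292.80° ≈ 293°.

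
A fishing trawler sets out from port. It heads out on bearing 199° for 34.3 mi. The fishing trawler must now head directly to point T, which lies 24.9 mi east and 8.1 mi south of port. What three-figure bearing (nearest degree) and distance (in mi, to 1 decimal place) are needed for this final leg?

Leg 1 (199°, 34.3 mi): east 34.3 sin 199° = -11.17, north 34.3 cos 199° = -32.43
Current position: (-11.17, -32.43). Target: (24.9, -8.1). Remaining: Δeast = 36.07, Δnorth = 24.33.
Bearing = atan2(36.07, 24.33) mod 360° = 56.00°; distance = √((36.07)² + (24.33)²) = 43.507 mi.

056°, 43.5 mi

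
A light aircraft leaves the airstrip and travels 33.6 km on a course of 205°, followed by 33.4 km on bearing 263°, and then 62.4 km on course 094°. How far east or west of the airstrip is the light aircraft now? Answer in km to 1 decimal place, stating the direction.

Leg 1 (205°, 33.6 km): east 33.6 sin 205° = -14.20, north 33.6 cos 205° = -30.45
Leg 2 (263°, 33.4 km): east 33.4 sin 263° = -33.15, north 33.4 cos 263° = -4.07
Leg 3 (094°, 62.4 km): east 62.4 sin 94° = 62.25, north 62.4 cos 94° = -4.35
Net east component: 14.90 km.

14.9 km east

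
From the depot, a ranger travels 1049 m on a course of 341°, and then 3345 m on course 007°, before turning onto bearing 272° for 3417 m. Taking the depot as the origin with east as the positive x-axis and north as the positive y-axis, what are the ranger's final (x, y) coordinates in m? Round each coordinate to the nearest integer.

(-3349, 4431)

Leg 1 (341°, 1049 m): east 1049 sin 341° = -341.52, north 1049 cos 341° = 991.85
Leg 2 (007°, 3345 m): east 3345 sin 7° = 407.65, north 3345 cos 7° = 3320.07
Leg 3 (272°, 3417 m): east 3417 sin 272° = -3414.92, north 3417 cos 272° = 119.25
Summing: -3348.79 m east, 4431.17 m north → (-3349, 4431).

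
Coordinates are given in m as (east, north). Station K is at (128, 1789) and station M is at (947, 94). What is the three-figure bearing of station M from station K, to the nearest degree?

Δeast = 947 − 128 = 819.00; Δnorth = 94 − 1789 = -1695.00.
Bearing = atan2(Δeast, Δnorth) mod 360° = 154.21° ≈ 154°.

154°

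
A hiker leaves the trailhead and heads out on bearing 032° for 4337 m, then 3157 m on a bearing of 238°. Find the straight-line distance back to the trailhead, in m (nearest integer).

2041 m

Leg 1 (032°, 4337 m): east 4337 sin 32° = 2298.26, north 4337 cos 32° = 3677.98
Leg 2 (238°, 3157 m): east 3157 sin 238° = -2677.29, north 3157 cos 238° = -1672.96
Net: -379.03 east, 2005.03 north. Distance = √((-379.03)² + (2005.03)²) = 2040.540 m.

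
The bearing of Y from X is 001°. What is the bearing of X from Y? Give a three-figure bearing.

181°

Back-bearing = 001° + 180° = 181°.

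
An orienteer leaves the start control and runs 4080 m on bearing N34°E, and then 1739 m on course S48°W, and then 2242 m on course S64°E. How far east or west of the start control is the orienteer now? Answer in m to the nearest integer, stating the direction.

3004 m east

Leg 1 (N34°E, 4080 m): east 4080 sin 34° = 2281.51, north 4080 cos 34° = 3382.47
Leg 2 (S48°W, 1739 m): east 1739 sin 228° = -1292.33, north 1739 cos 228° = -1163.62
Leg 3 (S64°E, 2242 m): east 2242 sin 116° = 2015.10, north 2242 cos 116° = -982.83
Net east component: 3004.27 m.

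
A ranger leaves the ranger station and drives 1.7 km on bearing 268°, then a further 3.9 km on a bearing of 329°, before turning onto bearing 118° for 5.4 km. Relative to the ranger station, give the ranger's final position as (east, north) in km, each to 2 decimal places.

(1.06, 0.75)

Leg 1 (268°, 1.7 km): east 1.7 sin 268° = -1.70, north 1.7 cos 268° = -0.06
Leg 2 (329°, 3.9 km): east 3.9 sin 329° = -2.01, north 3.9 cos 329° = 3.34
Leg 3 (118°, 5.4 km): east 5.4 sin 118° = 4.77, north 5.4 cos 118° = -2.54
Summing: 1.06 km east, 0.75 km north → (1.06, 0.75).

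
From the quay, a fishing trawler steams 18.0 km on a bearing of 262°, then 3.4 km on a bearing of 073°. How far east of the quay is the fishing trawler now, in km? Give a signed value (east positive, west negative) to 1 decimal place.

-14.6 km

Leg 1 (262°, 18.0 km): east 18.0 sin 262° = -17.82, north 18.0 cos 262° = -2.51
Leg 2 (073°, 3.4 km): east 3.4 sin 73° = 3.25, north 3.4 cos 73° = 0.99
Net east component: -14.57 km.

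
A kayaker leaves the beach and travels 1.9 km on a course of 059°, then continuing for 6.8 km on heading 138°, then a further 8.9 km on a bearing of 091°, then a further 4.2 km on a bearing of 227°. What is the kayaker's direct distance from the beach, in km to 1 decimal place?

Leg 1 (059°, 1.9 km): east 1.9 sin 59° = 1.63, north 1.9 cos 59° = 0.98
Leg 2 (138°, 6.8 km): east 6.8 sin 138° = 4.55, north 6.8 cos 138° = -5.05
Leg 3 (091°, 8.9 km): east 8.9 sin 91° = 8.90, north 8.9 cos 91° = -0.16
Leg 4 (227°, 4.2 km): east 4.2 sin 227° = -3.07, north 4.2 cos 227° = -2.86
Net: 12.01 east, -7.09 north. Distance = √((12.01)² + (-7.09)²) = 13.945 km.

13.9 km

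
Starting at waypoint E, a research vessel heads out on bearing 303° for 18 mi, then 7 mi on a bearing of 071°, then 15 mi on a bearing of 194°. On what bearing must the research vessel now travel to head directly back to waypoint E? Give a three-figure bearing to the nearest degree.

Leg 1 (303°, 18 mi): east 18 sin 303° = -15.10, north 18 cos 303° = 9.80
Leg 2 (071°, 7 mi): east 7 sin 71° = 6.62, north 7 cos 71° = 2.28
Leg 3 (194°, 15 mi): east 15 sin 194° = -3.63, north 15 cos 194° = -14.55
Net displacement: -12.11 east, -2.47 north. Direction back to start is (12.11, 2.47): bearing = atan2(12.11, 2.47) mod 360° = 78.46° ≈ 078°.

078°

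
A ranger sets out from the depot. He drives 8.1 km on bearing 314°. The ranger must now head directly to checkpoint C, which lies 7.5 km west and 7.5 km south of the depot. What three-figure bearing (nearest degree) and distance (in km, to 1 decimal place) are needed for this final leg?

Leg 1 (314°, 8.1 km): east 8.1 sin 314° = -5.83, north 8.1 cos 314° = 5.63
Current position: (-5.83, 5.63). Target: (-7.5, -7.5). Remaining: Δeast = -1.67, Δnorth = -13.13.
Bearing = atan2(-1.67, -13.13) mod 360° = 187.26°; distance = √((-1.67)² + (-13.13)²) = 13.233 km.

187°, 13.2 km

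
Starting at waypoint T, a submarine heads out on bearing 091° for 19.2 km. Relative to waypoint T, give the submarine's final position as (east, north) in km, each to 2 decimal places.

Leg 1 (091°, 19.2 km): east 19.2 sin 91° = 19.20, north 19.2 cos 91° = -0.34
Summing: 19.20 km east, -0.34 km north → (19.20, -0.34).

(19.20, -0.34)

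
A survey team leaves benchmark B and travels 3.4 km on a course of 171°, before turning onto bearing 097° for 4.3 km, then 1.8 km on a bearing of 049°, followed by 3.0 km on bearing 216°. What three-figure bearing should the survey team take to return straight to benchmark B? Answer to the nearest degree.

Leg 1 (171°, 3.4 km): east 3.4 sin 171° = 0.53, north 3.4 cos 171° = -3.36
Leg 2 (097°, 4.3 km): east 4.3 sin 97° = 4.27, north 4.3 cos 97° = -0.52
Leg 3 (049°, 1.8 km): east 1.8 sin 49° = 1.36, north 1.8 cos 49° = 1.18
Leg 4 (216°, 3.0 km): east 3.0 sin 216° = -1.76, north 3.0 cos 216° = -2.43
Net displacement: 4.39 east, -5.13 north. Direction back to start is (-4.39, 5.13): bearing = atan2(-4.39, 5.13) mod 360° = 319.40° ≈ 319°.

319°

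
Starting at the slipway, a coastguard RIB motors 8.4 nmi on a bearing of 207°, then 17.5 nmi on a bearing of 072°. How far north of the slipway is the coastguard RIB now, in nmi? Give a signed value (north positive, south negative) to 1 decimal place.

Leg 1 (207°, 8.4 nmi): east 8.4 sin 207° = -3.81, north 8.4 cos 207° = -7.48
Leg 2 (072°, 17.5 nmi): east 17.5 sin 72° = 16.64, north 17.5 cos 72° = 5.41
Net north component: -2.08 nmi.

-2.1 nmi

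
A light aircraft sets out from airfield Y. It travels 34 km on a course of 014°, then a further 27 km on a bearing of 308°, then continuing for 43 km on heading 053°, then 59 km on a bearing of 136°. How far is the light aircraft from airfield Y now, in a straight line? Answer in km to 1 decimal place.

Leg 1 (014°, 34 km): east 34 sin 14° = 8.23, north 34 cos 14° = 32.99
Leg 2 (308°, 27 km): east 27 sin 308° = -21.28, north 27 cos 308° = 16.62
Leg 3 (053°, 43 km): east 43 sin 53° = 34.34, north 43 cos 53° = 25.88
Leg 4 (136°, 59 km): east 59 sin 136° = 40.98, north 59 cos 136° = -42.44
Net: 62.28 east, 33.05 north. Distance = √((62.28)² + (33.05)²) = 70.502 km.

70.5 km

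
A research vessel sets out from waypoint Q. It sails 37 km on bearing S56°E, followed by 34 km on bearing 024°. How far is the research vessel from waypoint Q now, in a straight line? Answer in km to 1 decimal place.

Leg 1 (S56°E, 37 km): east 37 sin 124° = 30.67, north 37 cos 124° = -20.69
Leg 2 (024°, 34 km): east 34 sin 24° = 13.83, north 34 cos 24° = 31.06
Net: 44.50 east, 10.37 north. Distance = √((44.50)² + (10.37)²) = 45.696 km.

45.7 km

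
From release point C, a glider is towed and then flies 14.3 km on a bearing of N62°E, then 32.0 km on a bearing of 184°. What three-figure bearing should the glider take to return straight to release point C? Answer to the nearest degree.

Leg 1 (N62°E, 14.3 km): east 14.3 sin 62° = 12.63, north 14.3 cos 62° = 6.71
Leg 2 (184°, 32.0 km): east 32.0 sin 184° = -2.23, north 32.0 cos 184° = -31.92
Net displacement: 10.39 east, -25.21 north. Direction back to start is (-10.39, 25.21): bearing = atan2(-10.39, 25.21) mod 360° = 337.59° ≈ 338°.

338°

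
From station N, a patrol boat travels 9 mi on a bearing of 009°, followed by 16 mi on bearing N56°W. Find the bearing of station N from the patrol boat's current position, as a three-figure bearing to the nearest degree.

Leg 1 (009°, 9 mi): east 9 sin 9° = 1.41, north 9 cos 9° = 8.89
Leg 2 (N56°W, 16 mi): east 16 sin 304° = -13.26, north 16 cos 304° = 8.95
Net displacement: -11.86 east, 17.84 north. Direction back to start is (11.86, -17.84): bearing = atan2(11.86, -17.84) mod 360° = 146.39° ≈ 146°.

146°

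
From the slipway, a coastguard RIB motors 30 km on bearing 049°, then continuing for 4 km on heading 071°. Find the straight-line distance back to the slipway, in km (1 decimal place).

Leg 1 (049°, 30 km): east 30 sin 49° = 22.64, north 30 cos 49° = 19.68
Leg 2 (071°, 4 km): east 4 sin 71° = 3.78, north 4 cos 71° = 1.30
Net: 26.42 east, 20.98 north. Distance = √((26.42)² + (20.98)²) = 33.742 km.

33.7 km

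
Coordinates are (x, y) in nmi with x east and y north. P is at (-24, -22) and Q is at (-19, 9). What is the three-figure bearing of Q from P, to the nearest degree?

009°

Δeast = -19 − -24 = 5.00; Δnorth = 9 − -22 = 31.00.
Bearing = atan2(Δeast, Δnorth) mod 360° = 9.16° ≈ 009°.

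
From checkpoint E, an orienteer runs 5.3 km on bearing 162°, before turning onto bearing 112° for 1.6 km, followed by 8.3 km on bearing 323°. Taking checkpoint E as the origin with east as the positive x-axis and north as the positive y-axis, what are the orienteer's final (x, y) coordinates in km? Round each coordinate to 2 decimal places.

Leg 1 (162°, 5.3 km): east 5.3 sin 162° = 1.64, north 5.3 cos 162° = -5.04
Leg 2 (112°, 1.6 km): east 1.6 sin 112° = 1.48, north 1.6 cos 112° = -0.60
Leg 3 (323°, 8.3 km): east 8.3 sin 323° = -5.00, north 8.3 cos 323° = 6.63
Summing: -1.87 km east, 0.99 km north → (-1.87, 0.99).

(-1.87, 0.99)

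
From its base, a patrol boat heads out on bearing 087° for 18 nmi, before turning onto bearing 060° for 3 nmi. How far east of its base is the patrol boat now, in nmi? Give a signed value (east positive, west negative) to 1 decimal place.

20.6 nmi

Leg 1 (087°, 18 nmi): east 18 sin 87° = 17.98, north 18 cos 87° = 0.94
Leg 2 (060°, 3 nmi): east 3 sin 60° = 2.60, north 3 cos 60° = 1.50
Net east component: 20.57 nmi.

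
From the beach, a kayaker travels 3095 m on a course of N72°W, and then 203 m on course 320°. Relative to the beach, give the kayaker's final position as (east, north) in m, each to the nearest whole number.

Leg 1 (N72°W, 3095 m): east 3095 sin 288° = -2943.52, north 3095 cos 288° = 956.41
Leg 2 (320°, 203 m): east 203 sin 320° = -130.49, north 203 cos 320° = 155.51
Summing: -3074.01 m east, 1111.91 m north → (-3074, 1112).

(-3074, 1112)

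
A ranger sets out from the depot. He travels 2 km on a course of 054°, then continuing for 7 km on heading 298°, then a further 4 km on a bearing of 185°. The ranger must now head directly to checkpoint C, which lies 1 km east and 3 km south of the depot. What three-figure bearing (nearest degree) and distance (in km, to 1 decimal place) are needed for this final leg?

Leg 1 (054°, 2 km): east 2 sin 54° = 1.62, north 2 cos 54° = 1.18
Leg 2 (298°, 7 km): east 7 sin 298° = -6.18, north 7 cos 298° = 3.29
Leg 3 (185°, 4 km): east 4 sin 185° = -0.35, north 4 cos 185° = -3.98
Current position: (-4.91, 0.48). Target: (1, -3). Remaining: Δeast = 5.91, Δnorth = -3.48.
Bearing = atan2(5.91, -3.48) mod 360° = 120.46°; distance = √((5.91)² + (-3.48)²) = 6.858 km.

120°, 6.9 km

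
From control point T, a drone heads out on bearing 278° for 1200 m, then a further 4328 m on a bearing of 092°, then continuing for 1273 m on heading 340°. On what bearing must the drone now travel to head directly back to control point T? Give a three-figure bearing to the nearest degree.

Leg 1 (278°, 1200 m): east 1200 sin 278° = -1188.32, north 1200 cos 278° = 167.01
Leg 2 (092°, 4328 m): east 4328 sin 92° = 4325.36, north 4328 cos 92° = -151.05
Leg 3 (340°, 1273 m): east 1273 sin 340° = -435.39, north 1273 cos 340° = 1196.23
Net displacement: 2701.65 east, 1212.19 north. Direction back to start is (-2701.65, -1212.19): bearing = atan2(-2701.65, -1212.19) mod 360° = 245.83° ≈ 246°.

246°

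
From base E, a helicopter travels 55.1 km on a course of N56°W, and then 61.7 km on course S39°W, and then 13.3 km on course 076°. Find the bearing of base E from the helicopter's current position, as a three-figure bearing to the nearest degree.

079°

Leg 1 (N56°W, 55.1 km): east 55.1 sin 304° = -45.68, north 55.1 cos 304° = 30.81
Leg 2 (S39°W, 61.7 km): east 61.7 sin 219° = -38.83, north 61.7 cos 219° = -47.95
Leg 3 (076°, 13.3 km): east 13.3 sin 76° = 12.90, north 13.3 cos 76° = 3.22
Net displacement: -71.60 east, -13.92 north. Direction back to start is (71.60, 13.92): bearing = atan2(71.60, 13.92) mod 360° = 79.00° ≈ 079°.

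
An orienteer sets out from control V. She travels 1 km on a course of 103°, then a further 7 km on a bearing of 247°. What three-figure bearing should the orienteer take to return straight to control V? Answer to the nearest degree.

Leg 1 (103°, 1 km): east 1 sin 103° = 0.97, north 1 cos 103° = -0.22
Leg 2 (247°, 7 km): east 7 sin 247° = -6.44, north 7 cos 247° = -2.74
Net displacement: -5.47 east, -2.96 north. Direction back to start is (5.47, 2.96): bearing = atan2(5.47, 2.96) mod 360° = 61.58° ≈ 062°.

062°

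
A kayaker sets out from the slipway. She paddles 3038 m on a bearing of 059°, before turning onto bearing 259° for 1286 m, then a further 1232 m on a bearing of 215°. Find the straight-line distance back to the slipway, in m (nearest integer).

707 m

Leg 1 (059°, 3038 m): east 3038 sin 59° = 2604.07, north 3038 cos 59° = 1564.69
Leg 2 (259°, 1286 m): east 1286 sin 259° = -1262.37, north 1286 cos 259° = -245.38
Leg 3 (215°, 1232 m): east 1232 sin 215° = -706.65, north 1232 cos 215° = -1009.20
Net: 635.06 east, 310.11 north. Distance = √((635.06)² + (310.11)²) = 706.727 m.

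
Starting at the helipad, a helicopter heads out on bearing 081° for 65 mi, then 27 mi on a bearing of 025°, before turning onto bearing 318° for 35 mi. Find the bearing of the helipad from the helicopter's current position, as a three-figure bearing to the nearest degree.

221°

Leg 1 (081°, 65 mi): east 65 sin 81° = 64.20, north 65 cos 81° = 10.17
Leg 2 (025°, 27 mi): east 27 sin 25° = 11.41, north 27 cos 25° = 24.47
Leg 3 (318°, 35 mi): east 35 sin 318° = -23.42, north 35 cos 318° = 26.01
Net displacement: 52.19 east, 60.65 north. Direction back to start is (-52.19, -60.65): bearing = atan2(-52.19, -60.65) mod 360° = 220.71° ≈ 221°.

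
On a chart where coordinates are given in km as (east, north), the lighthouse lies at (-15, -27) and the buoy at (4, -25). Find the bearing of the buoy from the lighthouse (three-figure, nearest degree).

084°

Δeast = 4 − -15 = 19.00; Δnorth = -25 − -27 = 2.00.
Bearing = atan2(Δeast, Δnorth) mod 360° = 83.99° ≈ 084°.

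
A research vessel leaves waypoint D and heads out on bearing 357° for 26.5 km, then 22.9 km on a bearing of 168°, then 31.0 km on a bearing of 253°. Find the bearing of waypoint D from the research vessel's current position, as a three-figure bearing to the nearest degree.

079°

Leg 1 (357°, 26.5 km): east 26.5 sin 357° = -1.39, north 26.5 cos 357° = 26.46
Leg 2 (168°, 22.9 km): east 22.9 sin 168° = 4.76, north 22.9 cos 168° = -22.40
Leg 3 (253°, 31.0 km): east 31.0 sin 253° = -29.65, north 31.0 cos 253° = -9.06
Net displacement: -26.27 east, -5.00 north. Direction back to start is (26.27, 5.00): bearing = atan2(26.27, 5.00) mod 360° = 79.23° ≈ 079°.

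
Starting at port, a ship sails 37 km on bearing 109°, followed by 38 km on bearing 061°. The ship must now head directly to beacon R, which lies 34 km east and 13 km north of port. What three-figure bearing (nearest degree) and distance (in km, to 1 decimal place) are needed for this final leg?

281°, 34.9 km

Leg 1 (109°, 37 km): east 37 sin 109° = 34.98, north 37 cos 109° = -12.05
Leg 2 (061°, 38 km): east 38 sin 61° = 33.24, north 38 cos 61° = 18.42
Current position: (68.22, 6.38). Target: (34, 13). Remaining: Δeast = -34.22, Δnorth = 6.62.
Bearing = atan2(-34.22, 6.62) mod 360° = 280.95°; distance = √((-34.22)² + (6.62)²) = 34.855 km.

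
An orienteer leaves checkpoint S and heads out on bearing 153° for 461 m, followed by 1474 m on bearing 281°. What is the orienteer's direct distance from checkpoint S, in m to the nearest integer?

1244 m

Leg 1 (153°, 461 m): east 461 sin 153° = 209.29, north 461 cos 153° = -410.75
Leg 2 (281°, 1474 m): east 1474 sin 281° = -1446.92, north 1474 cos 281° = 281.25
Net: -1237.63 east, -129.50 north. Distance = √((-1237.63)² + (-129.50)²) = 1244.386 m.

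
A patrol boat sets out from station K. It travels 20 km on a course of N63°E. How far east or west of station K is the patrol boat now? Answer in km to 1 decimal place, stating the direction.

Leg 1 (N63°E, 20 km): east 20 sin 63° = 17.82, north 20 cos 63° = 9.08
Net east component: 17.82 km.

17.8 km east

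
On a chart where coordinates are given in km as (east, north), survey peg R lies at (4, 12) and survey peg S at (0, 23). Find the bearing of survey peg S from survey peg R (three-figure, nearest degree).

Δeast = 0 − 4 = -4.00; Δnorth = 23 − 12 = 11.00.
Bearing = atan2(Δeast, Δnorth) mod 360° = 340.02° ≈ 340°.

340°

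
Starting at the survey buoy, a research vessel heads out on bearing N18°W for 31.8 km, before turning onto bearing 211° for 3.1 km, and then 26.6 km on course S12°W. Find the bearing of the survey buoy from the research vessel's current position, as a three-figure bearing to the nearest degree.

Leg 1 (N18°W, 31.8 km): east 31.8 sin 342° = -9.83, north 31.8 cos 342° = 30.24
Leg 2 (211°, 3.1 km): east 3.1 sin 211° = -1.60, north 3.1 cos 211° = -2.66
Leg 3 (S12°W, 26.6 km): east 26.6 sin 192° = -5.53, north 26.6 cos 192° = -26.02
Net displacement: -16.95 east, 1.57 north. Direction back to start is (16.95, -1.57): bearing = atan2(16.95, -1.57) mod 360° = 95.28° ≈ 095°.

095°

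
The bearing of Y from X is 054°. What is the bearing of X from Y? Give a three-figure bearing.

Back-bearing = 054° + 180° = 234°.

234°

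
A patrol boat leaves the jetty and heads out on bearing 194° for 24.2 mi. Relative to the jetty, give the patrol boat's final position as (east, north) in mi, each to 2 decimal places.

Leg 1 (194°, 24.2 mi): east 24.2 sin 194° = -5.85, north 24.2 cos 194° = -23.48
Summing: -5.85 mi east, -23.48 mi north → (-5.85, -23.48).

(-5.85, -23.48)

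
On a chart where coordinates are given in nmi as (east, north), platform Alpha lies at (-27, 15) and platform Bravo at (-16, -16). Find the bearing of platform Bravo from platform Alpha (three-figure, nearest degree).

Δeast = -16 − -27 = 11.00; Δnorth = -16 − 15 = -31.00.
Bearing = atan2(Δeast, Δnorth) mod 360° = 160.46° ≈ 160°.

160°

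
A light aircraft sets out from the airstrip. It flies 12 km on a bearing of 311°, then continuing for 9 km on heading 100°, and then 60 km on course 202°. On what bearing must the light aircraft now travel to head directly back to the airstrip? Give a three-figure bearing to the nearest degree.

025°

Leg 1 (311°, 12 km): east 12 sin 311° = -9.06, north 12 cos 311° = 7.87
Leg 2 (100°, 9 km): east 9 sin 100° = 8.86, north 9 cos 100° = -1.56
Leg 3 (202°, 60 km): east 60 sin 202° = -22.48, north 60 cos 202° = -55.63
Net displacement: -22.67 east, -49.32 north. Direction back to start is (22.67, 49.32): bearing = atan2(22.67, 49.32) mod 360° = 24.69° ≈ 025°.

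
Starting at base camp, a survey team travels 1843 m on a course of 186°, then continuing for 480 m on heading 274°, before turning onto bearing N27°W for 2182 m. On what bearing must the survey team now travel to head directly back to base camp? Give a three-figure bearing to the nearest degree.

Leg 1 (186°, 1843 m): east 1843 sin 186° = -192.65, north 1843 cos 186° = -1832.90
Leg 2 (274°, 480 m): east 480 sin 274° = -478.83, north 480 cos 274° = 33.48
Leg 3 (N27°W, 2182 m): east 2182 sin 333° = -990.61, north 2182 cos 333° = 1944.18
Net displacement: -1662.08 east, 144.76 north. Direction back to start is (1662.08, -144.76): bearing = atan2(1662.08, -144.76) mod 360° = 94.98° ≈ 095°.

095°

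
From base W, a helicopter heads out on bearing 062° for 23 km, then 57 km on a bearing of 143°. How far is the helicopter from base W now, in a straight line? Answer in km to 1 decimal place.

64.7 km

Leg 1 (062°, 23 km): east 23 sin 62° = 20.31, north 23 cos 62° = 10.80
Leg 2 (143°, 57 km): east 57 sin 143° = 34.30, north 57 cos 143° = -45.52
Net: 54.61 east, -34.72 north. Distance = √((54.61)² + (-34.72)²) = 64.716 km.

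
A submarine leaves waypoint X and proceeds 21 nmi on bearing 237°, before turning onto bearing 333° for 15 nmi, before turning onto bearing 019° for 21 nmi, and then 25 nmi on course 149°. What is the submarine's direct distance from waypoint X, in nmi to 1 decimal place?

4.7 nmi

Leg 1 (237°, 21 nmi): east 21 sin 237° = -17.61, north 21 cos 237° = -11.44
Leg 2 (333°, 15 nmi): east 15 sin 333° = -6.81, north 15 cos 333° = 13.37
Leg 3 (019°, 21 nmi): east 21 sin 19° = 6.84, north 21 cos 19° = 19.86
Leg 4 (149°, 25 nmi): east 25 sin 149° = 12.88, north 25 cos 149° = -21.43
Net: -4.71 east, 0.35 north. Distance = √((-4.71)² + (0.35)²) = 4.722 nmi.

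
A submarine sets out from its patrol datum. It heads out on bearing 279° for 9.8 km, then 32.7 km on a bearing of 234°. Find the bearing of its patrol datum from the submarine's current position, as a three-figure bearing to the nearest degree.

Leg 1 (279°, 9.8 km): east 9.8 sin 279° = -9.68, north 9.8 cos 279° = 1.53
Leg 2 (234°, 32.7 km): east 32.7 sin 234° = -26.45, north 32.7 cos 234° = -19.22
Net displacement: -36.13 east, -17.69 north. Direction back to start is (36.13, 17.69): bearing = atan2(36.13, 17.69) mod 360° = 63.92° ≈ 064°.

064°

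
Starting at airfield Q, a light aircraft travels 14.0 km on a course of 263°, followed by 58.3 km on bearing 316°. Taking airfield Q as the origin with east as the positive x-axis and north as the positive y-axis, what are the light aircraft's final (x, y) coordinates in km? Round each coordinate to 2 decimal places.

Leg 1 (263°, 14.0 km): east 14.0 sin 263° = -13.90, north 14.0 cos 263° = -1.71
Leg 2 (316°, 58.3 km): east 58.3 sin 316° = -40.50, north 58.3 cos 316° = 41.94
Summing: -54.39 km east, 40.23 km north → (-54.39, 40.23).

(-54.39, 40.23)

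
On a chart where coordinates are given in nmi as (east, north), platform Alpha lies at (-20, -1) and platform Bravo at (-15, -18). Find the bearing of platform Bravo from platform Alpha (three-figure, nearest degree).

164°

Δeast = -15 − -20 = 5.00; Δnorth = -18 − -1 = -17.00.
Bearing = atan2(Δeast, Δnorth) mod 360° = 163.61° ≈ 164°.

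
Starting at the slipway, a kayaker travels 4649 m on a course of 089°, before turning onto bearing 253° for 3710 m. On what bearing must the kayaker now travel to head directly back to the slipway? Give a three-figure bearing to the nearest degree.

312°

Leg 1 (089°, 4649 m): east 4649 sin 89° = 4648.29, north 4649 cos 89° = 81.14
Leg 2 (253°, 3710 m): east 3710 sin 253° = -3547.89, north 3710 cos 253° = -1084.70
Net displacement: 1100.40 east, -1003.56 north. Direction back to start is (-1100.40, 1003.56): bearing = atan2(-1100.40, 1003.56) mod 360° = 312.36° ≈ 312°.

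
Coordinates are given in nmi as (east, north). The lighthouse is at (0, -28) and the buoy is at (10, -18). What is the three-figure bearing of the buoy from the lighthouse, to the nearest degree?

Δeast = 10 − 0 = 10.00; Δnorth = -18 − -28 = 10.00.
Bearing = atan2(Δeast, Δnorth) mod 360° = 45.00° ≈ 045°.

045°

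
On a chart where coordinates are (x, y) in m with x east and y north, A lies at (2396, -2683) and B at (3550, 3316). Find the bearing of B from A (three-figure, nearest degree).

011°

Δeast = 3550 − 2396 = 1154.00; Δnorth = 3316 − -2683 = 5999.00.
Bearing = atan2(Δeast, Δnorth) mod 360° = 10.89° ≈ 011°.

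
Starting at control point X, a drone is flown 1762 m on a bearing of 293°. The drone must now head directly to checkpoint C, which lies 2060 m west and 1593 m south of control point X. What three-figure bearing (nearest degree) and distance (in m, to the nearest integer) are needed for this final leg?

Leg 1 (293°, 1762 m): east 1762 sin 293° = -1621.93, north 1762 cos 293° = 688.47
Current position: (-1621.93, 688.47). Target: (-2060, -1593). Remaining: Δeast = -438.07, Δnorth = -2281.47.
Bearing = atan2(-438.07, -2281.47) mod 360° = 190.87°; distance = √((-438.07)² + (-2281.47)²) = 2323.145 m.

191°, 2323 m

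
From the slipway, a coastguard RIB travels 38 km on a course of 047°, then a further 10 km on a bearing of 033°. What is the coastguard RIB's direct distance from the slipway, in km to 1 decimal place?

47.8 km

Leg 1 (047°, 38 km): east 38 sin 47° = 27.79, north 38 cos 47° = 25.92
Leg 2 (033°, 10 km): east 10 sin 33° = 5.45, north 10 cos 33° = 8.39
Net: 33.24 east, 34.30 north. Distance = √((33.24)² + (34.30)²) = 47.764 km.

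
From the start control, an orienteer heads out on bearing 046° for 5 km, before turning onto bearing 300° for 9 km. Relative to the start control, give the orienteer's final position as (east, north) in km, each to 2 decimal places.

(-4.20, 7.97)

Leg 1 (046°, 5 km): east 5 sin 46° = 3.60, north 5 cos 46° = 3.47
Leg 2 (300°, 9 km): east 9 sin 300° = -7.79, north 9 cos 300° = 4.50
Summing: -4.20 km east, 7.97 km north → (-4.20, 7.97).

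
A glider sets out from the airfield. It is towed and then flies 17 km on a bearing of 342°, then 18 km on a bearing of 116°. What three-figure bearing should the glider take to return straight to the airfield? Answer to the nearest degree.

233°

Leg 1 (342°, 17 km): east 17 sin 342° = -5.25, north 17 cos 342° = 16.17
Leg 2 (116°, 18 km): east 18 sin 116° = 16.18, north 18 cos 116° = -7.89
Net displacement: 10.93 east, 8.28 north. Direction back to start is (-10.93, -8.28): bearing = atan2(-10.93, -8.28) mod 360° = 232.85° ≈ 233°.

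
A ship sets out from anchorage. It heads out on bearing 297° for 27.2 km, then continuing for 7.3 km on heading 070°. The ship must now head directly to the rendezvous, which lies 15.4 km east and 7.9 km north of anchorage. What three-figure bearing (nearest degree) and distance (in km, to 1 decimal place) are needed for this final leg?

Leg 1 (297°, 27.2 km): east 27.2 sin 297° = -24.24, north 27.2 cos 297° = 12.35
Leg 2 (070°, 7.3 km): east 7.3 sin 70° = 6.86, north 7.3 cos 70° = 2.50
Current position: (-17.38, 14.85). Target: (15.4, 7.9). Remaining: Δeast = 32.78, Δnorth = -6.95.
Bearing = atan2(32.78, -6.95) mod 360° = 101.96°; distance = √((32.78)² + (-6.95)²) = 33.503 km.

102°, 33.5 km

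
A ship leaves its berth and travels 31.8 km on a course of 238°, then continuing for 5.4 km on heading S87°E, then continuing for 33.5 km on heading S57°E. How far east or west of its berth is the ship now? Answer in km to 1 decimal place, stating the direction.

Leg 1 (238°, 31.8 km): east 31.8 sin 238° = -26.97, north 31.8 cos 238° = -16.85
Leg 2 (S87°E, 5.4 km): east 5.4 sin 93° = 5.39, north 5.4 cos 93° = -0.28
Leg 3 (S57°E, 33.5 km): east 33.5 sin 123° = 28.10, north 33.5 cos 123° = -18.25
Net east component: 6.52 km.

6.5 km east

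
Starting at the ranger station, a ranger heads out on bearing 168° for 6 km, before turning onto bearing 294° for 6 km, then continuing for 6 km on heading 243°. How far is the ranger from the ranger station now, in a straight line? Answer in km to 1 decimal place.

11.4 km

Leg 1 (168°, 6 km): east 6 sin 168° = 1.25, north 6 cos 168° = -5.87
Leg 2 (294°, 6 km): east 6 sin 294° = -5.48, north 6 cos 294° = 2.44
Leg 3 (243°, 6 km): east 6 sin 243° = -5.35, north 6 cos 243° = -2.72
Net: -9.58 east, -6.15 north. Distance = √((-9.58)² + (-6.15)²) = 11.385 km.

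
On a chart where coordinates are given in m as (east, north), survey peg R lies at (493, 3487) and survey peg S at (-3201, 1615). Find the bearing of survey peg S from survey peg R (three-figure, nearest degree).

243°

Δeast = -3201 − 493 = -3694.00; Δnorth = 1615 − 3487 = -1872.00.
Bearing = atan2(Δeast, Δnorth) mod 360° = 243.13° ≈ 243°.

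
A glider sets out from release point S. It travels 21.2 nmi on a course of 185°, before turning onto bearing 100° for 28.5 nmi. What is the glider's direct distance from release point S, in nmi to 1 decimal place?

37.0 nmi

Leg 1 (185°, 21.2 nmi): east 21.2 sin 185° = -1.85, north 21.2 cos 185° = -21.12
Leg 2 (100°, 28.5 nmi): east 28.5 sin 100° = 28.07, north 28.5 cos 100° = -4.95
Net: 26.22 east, -26.07 north. Distance = √((26.22)² + (-26.07)²) = 36.973 nmi.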